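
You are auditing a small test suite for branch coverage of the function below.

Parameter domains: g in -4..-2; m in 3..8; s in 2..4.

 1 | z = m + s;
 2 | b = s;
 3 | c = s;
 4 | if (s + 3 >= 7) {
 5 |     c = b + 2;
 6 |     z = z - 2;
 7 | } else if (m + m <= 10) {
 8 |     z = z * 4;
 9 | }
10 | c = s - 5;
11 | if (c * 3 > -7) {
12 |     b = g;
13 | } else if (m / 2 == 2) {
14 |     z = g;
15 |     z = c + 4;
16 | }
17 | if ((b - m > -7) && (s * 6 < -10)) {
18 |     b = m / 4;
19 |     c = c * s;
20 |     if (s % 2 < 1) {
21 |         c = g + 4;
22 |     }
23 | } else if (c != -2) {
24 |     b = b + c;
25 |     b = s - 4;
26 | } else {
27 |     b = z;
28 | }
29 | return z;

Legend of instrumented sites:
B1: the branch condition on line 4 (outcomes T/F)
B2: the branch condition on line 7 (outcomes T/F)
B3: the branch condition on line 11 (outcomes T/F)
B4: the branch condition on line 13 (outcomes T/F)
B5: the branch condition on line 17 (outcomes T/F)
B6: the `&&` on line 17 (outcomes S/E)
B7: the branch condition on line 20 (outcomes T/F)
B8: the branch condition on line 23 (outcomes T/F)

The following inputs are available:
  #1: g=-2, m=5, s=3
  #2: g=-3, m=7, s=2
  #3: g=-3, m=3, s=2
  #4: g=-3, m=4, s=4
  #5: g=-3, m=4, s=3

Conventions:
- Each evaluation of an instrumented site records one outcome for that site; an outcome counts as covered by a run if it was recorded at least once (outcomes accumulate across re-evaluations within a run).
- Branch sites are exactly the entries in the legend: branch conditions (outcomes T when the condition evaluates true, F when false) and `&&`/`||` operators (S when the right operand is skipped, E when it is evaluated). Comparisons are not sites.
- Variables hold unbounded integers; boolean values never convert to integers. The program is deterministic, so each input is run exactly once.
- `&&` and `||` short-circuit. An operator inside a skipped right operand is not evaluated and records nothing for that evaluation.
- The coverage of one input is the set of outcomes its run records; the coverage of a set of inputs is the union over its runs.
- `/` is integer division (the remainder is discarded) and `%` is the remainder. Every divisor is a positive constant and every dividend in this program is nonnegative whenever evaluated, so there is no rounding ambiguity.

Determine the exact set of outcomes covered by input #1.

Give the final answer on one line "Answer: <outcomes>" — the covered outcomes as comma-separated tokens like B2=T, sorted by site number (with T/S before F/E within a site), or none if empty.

Simulating input #1 (g=-2, m=5, s=3) step by step:
  B1->F, B2->T, B3->T, B6->S, B5->F, B8->F
as a set, this run covers: B1=F, B2=T, B3=T, B5=F, B6=S, B8=F

Answer: B1=F, B2=T, B3=T, B5=F, B6=S, B8=F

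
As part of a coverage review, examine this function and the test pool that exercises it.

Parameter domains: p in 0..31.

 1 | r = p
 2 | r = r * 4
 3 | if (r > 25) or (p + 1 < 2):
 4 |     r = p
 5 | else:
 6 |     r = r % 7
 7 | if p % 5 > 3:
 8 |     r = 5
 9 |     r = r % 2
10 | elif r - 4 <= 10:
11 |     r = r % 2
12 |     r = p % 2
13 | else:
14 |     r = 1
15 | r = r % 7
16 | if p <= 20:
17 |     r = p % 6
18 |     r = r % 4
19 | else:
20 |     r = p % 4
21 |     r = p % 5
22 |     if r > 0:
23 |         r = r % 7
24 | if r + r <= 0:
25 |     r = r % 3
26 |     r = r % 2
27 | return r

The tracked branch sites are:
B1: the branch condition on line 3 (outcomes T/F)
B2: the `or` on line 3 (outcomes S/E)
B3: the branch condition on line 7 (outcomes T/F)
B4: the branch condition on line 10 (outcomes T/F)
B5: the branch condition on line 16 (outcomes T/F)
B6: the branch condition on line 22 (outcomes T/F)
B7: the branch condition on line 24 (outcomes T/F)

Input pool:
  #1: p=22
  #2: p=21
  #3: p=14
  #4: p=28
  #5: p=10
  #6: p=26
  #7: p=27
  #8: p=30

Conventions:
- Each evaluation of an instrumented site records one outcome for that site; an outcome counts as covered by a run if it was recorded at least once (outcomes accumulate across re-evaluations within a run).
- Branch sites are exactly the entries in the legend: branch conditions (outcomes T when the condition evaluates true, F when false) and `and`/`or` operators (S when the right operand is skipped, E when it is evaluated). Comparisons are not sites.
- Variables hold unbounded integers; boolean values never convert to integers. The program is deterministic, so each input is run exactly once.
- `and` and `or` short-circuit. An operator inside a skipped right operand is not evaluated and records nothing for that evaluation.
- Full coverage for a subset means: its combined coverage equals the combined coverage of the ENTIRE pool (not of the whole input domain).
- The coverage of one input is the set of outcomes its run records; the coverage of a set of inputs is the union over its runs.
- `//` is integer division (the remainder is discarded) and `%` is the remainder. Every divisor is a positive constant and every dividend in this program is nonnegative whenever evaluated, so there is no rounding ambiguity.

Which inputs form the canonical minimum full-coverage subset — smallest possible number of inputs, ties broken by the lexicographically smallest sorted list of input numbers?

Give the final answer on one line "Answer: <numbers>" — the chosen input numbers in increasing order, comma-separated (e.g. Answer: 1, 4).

input #1 (p=22): events B2->S, B1->T, B3->F, B4->F, B5->F, B6->T, B7->F; covers B1=T, B2=S, B3=F, B4=F, B5=F, B6=T, B7=F
input #2 (p=21): events B2->S, B1->T, B3->F, B4->F, B5->F, B6->T, B7->F; covers B1=T, B2=S, B3=F, B4=F, B5=F, B6=T, B7=F
input #3 (p=14): events B2->S, B1->T, B3->T, B5->T, B7->F; covers B1=T, B2=S, B3=T, B5=T, B7=F
input #4 (p=28): events B2->S, B1->T, B3->F, B4->F, B5->F, B6->T, B7->F; covers B1=T, B2=S, B3=F, B4=F, B5=F, B6=T, B7=F
input #5 (p=10): events B2->S, B1->T, B3->F, B4->T, B5->T, B7->T; covers B1=T, B2=S, B3=F, B4=T, B5=T, B7=T
input #6 (p=26): events B2->S, B1->T, B3->F, B4->F, B5->F, B6->T, B7->F; covers B1=T, B2=S, B3=F, B4=F, B5=F, B6=T, B7=F
input #7 (p=27): events B2->S, B1->T, B3->F, B4->F, B5->F, B6->T, B7->F; covers B1=T, B2=S, B3=F, B4=F, B5=F, B6=T, B7=F
input #8 (p=30): events B2->S, B1->T, B3->F, B4->F, B5->F, B6->F, B7->T; covers B1=T, B2=S, B3=F, B4=F, B5=F, B6=F, B7=T
union over all inputs: B1=T, B2=S, B3=T, B3=F, B4=T, B4=F, B5=T, B5=F, B6=T, B6=F, B7=T, B7=F (12 outcomes)
no size-1 subset reaches all 12 outcomes (best union: 7/12)
no size-2 subset reaches all 12 outcomes (best union: 10/12)
no size-3 subset reaches all 12 outcomes (best union: 11/12)
the canonical winner is {1, 3, 5, 8}: size 4, full 12-outcome coverage, earliest index list among size-4 covers

Answer: 1, 3, 5, 8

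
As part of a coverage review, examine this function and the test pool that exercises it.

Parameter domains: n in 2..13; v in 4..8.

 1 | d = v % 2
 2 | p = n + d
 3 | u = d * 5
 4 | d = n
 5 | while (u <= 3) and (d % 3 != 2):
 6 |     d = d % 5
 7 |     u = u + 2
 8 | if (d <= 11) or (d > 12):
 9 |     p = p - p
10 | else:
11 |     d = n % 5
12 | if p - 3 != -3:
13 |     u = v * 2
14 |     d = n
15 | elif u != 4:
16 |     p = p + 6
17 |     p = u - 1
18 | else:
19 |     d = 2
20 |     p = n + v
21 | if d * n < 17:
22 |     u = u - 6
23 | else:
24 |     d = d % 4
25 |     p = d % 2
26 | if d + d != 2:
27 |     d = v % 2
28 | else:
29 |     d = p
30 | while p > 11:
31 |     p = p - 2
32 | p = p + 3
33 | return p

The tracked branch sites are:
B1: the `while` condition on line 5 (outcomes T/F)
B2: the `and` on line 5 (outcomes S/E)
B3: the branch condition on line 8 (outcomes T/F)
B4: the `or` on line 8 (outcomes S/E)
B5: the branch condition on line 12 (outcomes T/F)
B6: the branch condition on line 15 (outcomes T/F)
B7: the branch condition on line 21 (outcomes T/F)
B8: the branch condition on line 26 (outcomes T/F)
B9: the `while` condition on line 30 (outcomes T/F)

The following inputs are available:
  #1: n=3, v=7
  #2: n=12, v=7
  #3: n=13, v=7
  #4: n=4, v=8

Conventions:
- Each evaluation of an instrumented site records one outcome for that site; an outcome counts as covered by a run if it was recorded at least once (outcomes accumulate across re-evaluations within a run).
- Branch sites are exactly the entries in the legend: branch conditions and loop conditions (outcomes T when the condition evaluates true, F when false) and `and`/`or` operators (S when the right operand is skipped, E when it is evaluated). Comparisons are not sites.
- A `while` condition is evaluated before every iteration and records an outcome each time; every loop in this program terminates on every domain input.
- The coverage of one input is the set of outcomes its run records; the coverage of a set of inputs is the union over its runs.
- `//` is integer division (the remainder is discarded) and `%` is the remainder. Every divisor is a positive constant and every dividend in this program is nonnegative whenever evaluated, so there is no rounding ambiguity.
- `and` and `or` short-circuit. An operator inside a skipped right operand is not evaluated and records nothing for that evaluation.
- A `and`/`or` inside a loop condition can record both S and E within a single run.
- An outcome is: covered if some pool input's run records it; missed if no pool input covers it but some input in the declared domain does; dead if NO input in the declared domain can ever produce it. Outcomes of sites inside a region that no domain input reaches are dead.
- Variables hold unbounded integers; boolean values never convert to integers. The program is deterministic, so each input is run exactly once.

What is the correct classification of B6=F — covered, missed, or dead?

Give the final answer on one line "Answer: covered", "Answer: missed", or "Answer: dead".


B6=F is recorded by pool input(s) 4 -> covered
Answer: covered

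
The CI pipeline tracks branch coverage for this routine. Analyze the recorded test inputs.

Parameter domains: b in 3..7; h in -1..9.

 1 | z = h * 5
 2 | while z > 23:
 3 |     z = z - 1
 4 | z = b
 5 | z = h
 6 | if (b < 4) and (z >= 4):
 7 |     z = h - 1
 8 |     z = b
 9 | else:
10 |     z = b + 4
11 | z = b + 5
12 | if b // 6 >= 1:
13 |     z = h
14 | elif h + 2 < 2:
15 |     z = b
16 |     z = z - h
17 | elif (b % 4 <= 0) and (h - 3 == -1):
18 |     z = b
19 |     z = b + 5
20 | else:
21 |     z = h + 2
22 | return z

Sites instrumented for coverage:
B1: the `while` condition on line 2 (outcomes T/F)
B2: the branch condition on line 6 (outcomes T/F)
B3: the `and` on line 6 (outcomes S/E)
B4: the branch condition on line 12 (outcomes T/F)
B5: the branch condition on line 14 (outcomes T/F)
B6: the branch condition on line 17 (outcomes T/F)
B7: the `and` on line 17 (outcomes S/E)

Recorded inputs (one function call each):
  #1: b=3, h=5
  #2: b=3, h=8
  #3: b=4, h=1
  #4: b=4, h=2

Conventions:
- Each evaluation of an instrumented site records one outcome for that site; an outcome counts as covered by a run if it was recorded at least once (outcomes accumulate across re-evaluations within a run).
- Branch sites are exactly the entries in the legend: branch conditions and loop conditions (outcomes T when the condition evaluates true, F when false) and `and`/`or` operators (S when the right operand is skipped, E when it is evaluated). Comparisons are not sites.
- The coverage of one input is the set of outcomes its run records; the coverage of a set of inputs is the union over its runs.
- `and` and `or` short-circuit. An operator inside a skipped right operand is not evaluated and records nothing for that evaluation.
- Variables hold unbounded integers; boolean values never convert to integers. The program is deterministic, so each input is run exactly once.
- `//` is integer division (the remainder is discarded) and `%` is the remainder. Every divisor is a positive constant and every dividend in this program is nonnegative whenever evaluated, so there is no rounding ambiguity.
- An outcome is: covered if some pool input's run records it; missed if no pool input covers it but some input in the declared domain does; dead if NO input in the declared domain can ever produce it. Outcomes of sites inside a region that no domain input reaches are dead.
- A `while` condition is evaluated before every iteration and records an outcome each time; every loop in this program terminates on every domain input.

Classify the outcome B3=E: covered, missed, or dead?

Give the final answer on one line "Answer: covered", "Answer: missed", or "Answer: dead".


B3=E is recorded by pool input(s) 1, 2 -> covered
Answer: covered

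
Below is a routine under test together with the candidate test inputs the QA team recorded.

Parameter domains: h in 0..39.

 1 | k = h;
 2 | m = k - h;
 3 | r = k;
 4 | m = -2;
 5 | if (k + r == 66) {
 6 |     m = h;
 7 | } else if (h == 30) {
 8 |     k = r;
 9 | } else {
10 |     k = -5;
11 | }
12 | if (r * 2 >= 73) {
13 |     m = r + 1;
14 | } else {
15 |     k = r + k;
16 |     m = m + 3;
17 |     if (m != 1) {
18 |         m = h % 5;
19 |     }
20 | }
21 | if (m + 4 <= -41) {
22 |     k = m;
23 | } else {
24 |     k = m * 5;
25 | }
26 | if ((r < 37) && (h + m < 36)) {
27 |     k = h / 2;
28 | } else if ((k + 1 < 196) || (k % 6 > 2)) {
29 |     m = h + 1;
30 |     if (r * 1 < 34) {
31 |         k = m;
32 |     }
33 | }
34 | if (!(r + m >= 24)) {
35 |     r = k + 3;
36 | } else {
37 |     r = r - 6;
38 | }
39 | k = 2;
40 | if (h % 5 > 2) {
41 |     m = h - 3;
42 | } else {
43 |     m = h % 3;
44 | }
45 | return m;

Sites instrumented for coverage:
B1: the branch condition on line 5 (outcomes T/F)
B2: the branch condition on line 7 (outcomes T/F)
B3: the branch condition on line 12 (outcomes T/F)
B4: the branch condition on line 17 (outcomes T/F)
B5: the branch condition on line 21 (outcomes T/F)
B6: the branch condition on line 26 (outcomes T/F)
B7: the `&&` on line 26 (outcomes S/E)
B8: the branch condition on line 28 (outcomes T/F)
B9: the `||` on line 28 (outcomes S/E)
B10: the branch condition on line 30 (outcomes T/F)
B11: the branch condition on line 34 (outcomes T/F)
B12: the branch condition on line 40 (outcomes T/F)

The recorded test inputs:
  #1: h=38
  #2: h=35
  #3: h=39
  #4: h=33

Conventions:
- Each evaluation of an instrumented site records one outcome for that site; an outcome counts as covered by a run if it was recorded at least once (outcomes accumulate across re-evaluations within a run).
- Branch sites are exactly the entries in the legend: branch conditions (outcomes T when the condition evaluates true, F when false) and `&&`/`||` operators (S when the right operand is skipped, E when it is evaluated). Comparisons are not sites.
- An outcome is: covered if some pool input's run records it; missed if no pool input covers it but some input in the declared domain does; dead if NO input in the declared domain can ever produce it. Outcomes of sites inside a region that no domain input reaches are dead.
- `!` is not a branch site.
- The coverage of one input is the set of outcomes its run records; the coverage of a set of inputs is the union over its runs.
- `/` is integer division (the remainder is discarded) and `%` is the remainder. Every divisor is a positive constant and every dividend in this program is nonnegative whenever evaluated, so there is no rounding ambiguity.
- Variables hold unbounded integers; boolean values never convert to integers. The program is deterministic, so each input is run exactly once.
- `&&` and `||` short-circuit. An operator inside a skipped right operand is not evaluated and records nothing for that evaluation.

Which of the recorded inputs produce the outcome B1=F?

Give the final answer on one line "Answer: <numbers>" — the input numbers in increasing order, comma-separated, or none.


input #1 (h=38): covers B1=F
input #2 (h=35): covers B1=F
input #3 (h=39): covers B1=F
input #4 (h=33): misses B1=F
Answer: 1, 2, 3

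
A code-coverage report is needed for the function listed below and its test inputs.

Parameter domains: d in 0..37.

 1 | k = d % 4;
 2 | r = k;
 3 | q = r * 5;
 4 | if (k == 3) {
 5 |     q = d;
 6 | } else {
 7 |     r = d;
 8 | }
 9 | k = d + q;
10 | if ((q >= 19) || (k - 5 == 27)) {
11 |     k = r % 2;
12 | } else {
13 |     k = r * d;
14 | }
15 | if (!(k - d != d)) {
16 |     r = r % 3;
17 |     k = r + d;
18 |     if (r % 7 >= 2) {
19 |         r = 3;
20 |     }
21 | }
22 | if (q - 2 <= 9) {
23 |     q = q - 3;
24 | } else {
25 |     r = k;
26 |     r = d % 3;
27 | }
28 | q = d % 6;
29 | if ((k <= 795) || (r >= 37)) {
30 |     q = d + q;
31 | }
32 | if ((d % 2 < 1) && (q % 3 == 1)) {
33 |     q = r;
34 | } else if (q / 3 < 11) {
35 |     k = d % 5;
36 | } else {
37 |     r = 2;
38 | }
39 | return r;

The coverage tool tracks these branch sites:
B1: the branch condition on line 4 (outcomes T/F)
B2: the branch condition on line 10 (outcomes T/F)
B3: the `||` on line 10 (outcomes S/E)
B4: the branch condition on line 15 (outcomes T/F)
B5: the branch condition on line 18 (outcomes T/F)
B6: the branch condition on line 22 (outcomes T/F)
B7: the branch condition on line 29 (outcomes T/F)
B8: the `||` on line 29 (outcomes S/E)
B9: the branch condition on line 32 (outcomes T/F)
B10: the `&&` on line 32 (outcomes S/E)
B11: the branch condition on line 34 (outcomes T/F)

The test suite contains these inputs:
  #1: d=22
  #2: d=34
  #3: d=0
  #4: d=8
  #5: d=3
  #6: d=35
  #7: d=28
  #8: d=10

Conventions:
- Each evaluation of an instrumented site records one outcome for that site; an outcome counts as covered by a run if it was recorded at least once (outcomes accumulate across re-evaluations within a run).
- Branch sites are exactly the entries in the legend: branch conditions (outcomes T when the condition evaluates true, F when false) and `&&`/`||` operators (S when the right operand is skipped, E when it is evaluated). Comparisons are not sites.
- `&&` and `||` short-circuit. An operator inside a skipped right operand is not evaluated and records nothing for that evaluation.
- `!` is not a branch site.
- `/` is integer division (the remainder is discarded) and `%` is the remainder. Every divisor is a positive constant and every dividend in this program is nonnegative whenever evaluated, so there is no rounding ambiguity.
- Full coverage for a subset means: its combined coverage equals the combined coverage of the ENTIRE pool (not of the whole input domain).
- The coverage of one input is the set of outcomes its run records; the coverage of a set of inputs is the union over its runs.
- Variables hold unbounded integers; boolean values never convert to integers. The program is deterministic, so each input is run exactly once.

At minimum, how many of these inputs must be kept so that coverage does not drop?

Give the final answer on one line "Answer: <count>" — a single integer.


run #1 (d=22) records B1=F, B2=T, B3=E, B4=F, B6=T, B7=T, B8=S, B9=F, B10=E, B11=T
run #2 (d=34) records B1=F, B2=F, B3=E, B4=F, B6=T, B7=F, B8=E, B9=T, B10=E
run #3 (d=0) records B1=F, B2=F, B3=E, B4=T, B5=F, B6=T, B7=T, B8=S, B9=F, B10=E, B11=T
run #4 (d=8) records B1=F, B2=F, B3=E, B4=F, B6=T, B7=T, B8=S, B9=T, B10=E
run #5 (d=3) records B1=T, B2=F, B3=E, B4=F, B6=T, B7=T, B8=S, B9=F, B10=S, B11=T
run #6 (d=35) records B1=T, B2=T, B3=S, B4=F, B6=F, B7=T, B8=S, B9=F, B10=S, B11=F
run #7 (d=28) records B1=F, B2=F, B3=E, B4=F, B6=T, B7=T, B8=S, B9=F, B10=E, B11=T
run #8 (d=10) records B1=F, B2=F, B3=E, B4=F, B6=T, B7=T, B8=S, B9=F, B10=E, B11=T
union over all inputs: B1=T, B1=F, B2=T, B2=F, B3=S, B3=E, B4=T, B4=F, B5=F, B6=T, B6=F, B7=T, B7=F, B8=S, B8=E, B9=T, B9=F, B10=S, B10=E, B11=T, B11=F (21 outcomes)
checked all size-1 subsets: none covers 21 outcomes (max 11/21)
checked all size-2 subsets: none covers 21 outcomes (max 18/21)
inputs {2, 3, 6} (size 3) cover everything; no size-3 subset with a lexicographically smaller index list covers all 21
Answer: 3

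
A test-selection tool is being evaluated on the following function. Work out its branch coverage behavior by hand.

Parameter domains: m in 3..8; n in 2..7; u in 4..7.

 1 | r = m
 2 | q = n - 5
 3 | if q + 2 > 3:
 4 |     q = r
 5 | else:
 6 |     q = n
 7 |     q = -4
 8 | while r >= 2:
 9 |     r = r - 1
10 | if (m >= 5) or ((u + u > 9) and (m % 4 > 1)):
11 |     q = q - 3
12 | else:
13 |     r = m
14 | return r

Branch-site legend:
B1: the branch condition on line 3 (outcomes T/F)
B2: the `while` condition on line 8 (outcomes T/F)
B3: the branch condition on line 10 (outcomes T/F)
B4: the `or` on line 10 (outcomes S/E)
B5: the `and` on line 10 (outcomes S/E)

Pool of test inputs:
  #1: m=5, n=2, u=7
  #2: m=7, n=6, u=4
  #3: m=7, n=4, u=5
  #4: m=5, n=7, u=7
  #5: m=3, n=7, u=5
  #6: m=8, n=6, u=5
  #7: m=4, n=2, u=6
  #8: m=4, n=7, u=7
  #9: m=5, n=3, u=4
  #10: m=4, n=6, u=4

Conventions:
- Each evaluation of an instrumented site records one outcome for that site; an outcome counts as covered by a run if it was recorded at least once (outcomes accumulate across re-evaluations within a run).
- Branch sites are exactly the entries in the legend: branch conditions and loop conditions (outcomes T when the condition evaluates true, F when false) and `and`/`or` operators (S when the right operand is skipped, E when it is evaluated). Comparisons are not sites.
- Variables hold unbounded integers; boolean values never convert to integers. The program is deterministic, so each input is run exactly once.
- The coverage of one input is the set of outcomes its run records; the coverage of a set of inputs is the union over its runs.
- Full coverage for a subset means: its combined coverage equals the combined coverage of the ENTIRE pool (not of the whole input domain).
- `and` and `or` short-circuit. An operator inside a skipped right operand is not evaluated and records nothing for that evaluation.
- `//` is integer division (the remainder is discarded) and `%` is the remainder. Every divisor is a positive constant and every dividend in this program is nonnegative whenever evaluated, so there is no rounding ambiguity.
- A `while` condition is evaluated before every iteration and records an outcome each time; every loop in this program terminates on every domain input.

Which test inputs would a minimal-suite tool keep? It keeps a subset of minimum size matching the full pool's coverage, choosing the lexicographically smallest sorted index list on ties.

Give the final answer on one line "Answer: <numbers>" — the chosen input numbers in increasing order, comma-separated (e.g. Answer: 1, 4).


test 1 (m=5, n=2, u=7) fires B1->F, B2->T, B2->T, B2->T, B2->T, B2->F, B4->S, B3->T; hits B1=F, B2=T, B2=F, B3=T, B4=S
test 2 (m=7, n=6, u=4) fires B1->F, B2->T, B2->T, B2->T, B2->T, B2->T, B2->T, B2->F, B4->S, B3->T; hits B1=F, B2=T, B2=F, B3=T, B4=S
test 3 (m=7, n=4, u=5) fires B1->F, B2->T, B2->T, B2->T, B2->T, B2->T, B2->T, B2->F, B4->S, B3->T; hits B1=F, B2=T, B2=F, B3=T, B4=S
test 4 (m=5, n=7, u=7) fires B1->T, B2->T, B2->T, B2->T, B2->T, B2->F, B4->S, B3->T; hits B1=T, B2=T, B2=F, B3=T, B4=S
test 5 (m=3, n=7, u=5) fires B1->T, B2->T, B2->T, B2->F, B4->E, B5->E, B3->T; hits B1=T, B2=T, B2=F, B3=T, B4=E, B5=E
test 6 (m=8, n=6, u=5) fires B1->F, B2->T, B2->T, B2->T, B2->T, B2->T, B2->T, B2->T, B2->F, B4->S, B3->T; hits B1=F, B2=T, B2=F, B3=T, B4=S
test 7 (m=4, n=2, u=6) fires B1->F, B2->T, B2->T, B2->T, B2->F, B4->E, B5->E, B3->F; hits B1=F, B2=T, B2=F, B3=F, B4=E, B5=E
test 8 (m=4, n=7, u=7) fires B1->T, B2->T, B2->T, B2->T, B2->F, B4->E, B5->E, B3->F; hits B1=T, B2=T, B2=F, B3=F, B4=E, B5=E
test 9 (m=5, n=3, u=4) fires B1->F, B2->T, B2->T, B2->T, B2->T, B2->F, B4->S, B3->T; hits B1=F, B2=T, B2=F, B3=T, B4=S
test 10 (m=4, n=6, u=4) fires B1->F, B2->T, B2->T, B2->T, B2->F, B4->E, B5->S, B3->F; hits B1=F, B2=T, B2=F, B3=F, B4=E, B5=S
union over all inputs: B1=T, B1=F, B2=T, B2=F, B3=T, B3=F, B4=S, B4=E, B5=S, B5=E (10 outcomes)
every size-1 subset falls short of the 10 outcomes (best: 6/10)
every size-2 subset falls short of the 10 outcomes (best: 9/10)
inputs {1, 5, 10} (size 3) cover everything; no size-3 subset with a lexicographically smaller index list covers all 10
Answer: 1, 5, 10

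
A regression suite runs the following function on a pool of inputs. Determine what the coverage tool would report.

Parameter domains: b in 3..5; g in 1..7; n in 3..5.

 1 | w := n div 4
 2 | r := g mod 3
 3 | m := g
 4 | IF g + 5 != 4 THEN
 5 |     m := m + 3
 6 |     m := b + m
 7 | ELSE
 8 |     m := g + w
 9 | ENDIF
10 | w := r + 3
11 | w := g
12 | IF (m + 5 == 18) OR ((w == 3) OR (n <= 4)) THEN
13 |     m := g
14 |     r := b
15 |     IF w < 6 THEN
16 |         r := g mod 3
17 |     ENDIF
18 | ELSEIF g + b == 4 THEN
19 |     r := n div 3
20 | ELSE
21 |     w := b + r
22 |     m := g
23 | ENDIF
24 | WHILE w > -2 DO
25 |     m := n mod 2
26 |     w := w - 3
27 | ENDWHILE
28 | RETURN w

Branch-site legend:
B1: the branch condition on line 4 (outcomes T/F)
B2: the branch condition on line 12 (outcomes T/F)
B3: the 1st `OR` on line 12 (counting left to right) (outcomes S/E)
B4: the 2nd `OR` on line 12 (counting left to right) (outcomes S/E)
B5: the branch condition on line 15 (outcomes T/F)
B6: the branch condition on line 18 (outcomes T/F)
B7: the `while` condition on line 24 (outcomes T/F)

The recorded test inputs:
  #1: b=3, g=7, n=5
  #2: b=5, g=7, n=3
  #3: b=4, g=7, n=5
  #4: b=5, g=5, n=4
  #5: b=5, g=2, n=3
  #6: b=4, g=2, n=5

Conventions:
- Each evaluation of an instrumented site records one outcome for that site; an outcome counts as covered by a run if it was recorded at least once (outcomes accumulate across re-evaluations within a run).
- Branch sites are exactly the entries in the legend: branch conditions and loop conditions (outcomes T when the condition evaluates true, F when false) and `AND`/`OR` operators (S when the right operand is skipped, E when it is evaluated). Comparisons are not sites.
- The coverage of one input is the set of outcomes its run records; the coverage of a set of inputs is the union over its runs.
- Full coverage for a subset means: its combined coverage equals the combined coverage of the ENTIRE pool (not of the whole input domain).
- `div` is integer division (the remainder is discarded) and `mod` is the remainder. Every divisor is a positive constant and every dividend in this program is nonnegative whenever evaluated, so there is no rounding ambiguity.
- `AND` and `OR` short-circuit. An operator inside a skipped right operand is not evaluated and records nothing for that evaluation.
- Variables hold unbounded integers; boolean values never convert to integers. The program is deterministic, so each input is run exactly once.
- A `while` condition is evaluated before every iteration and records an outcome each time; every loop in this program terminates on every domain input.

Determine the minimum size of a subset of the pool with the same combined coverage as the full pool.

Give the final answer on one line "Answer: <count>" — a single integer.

input #1, b=3, g=7, n=5: events B1->T, B3->S, B2->T, B5->F, B7->T, B7->T, B7->T, B7->F; outcomes B1=T, B2=T, B3=S, B5=F, B7=T, B7=F
input #2, b=5, g=7, n=3: events B1->T, B3->E, B4->E, B2->T, B5->F, B7->T, B7->T, B7->T, B7->F; outcomes B1=T, B2=T, B3=E, B4=E, B5=F, B7=T, B7=F
input #3, b=4, g=7, n=5: events B1->T, B3->E, B4->E, B2->F, B6->F, B7->T, B7->T, B7->T, B7->F; outcomes B1=T, B2=F, B3=E, B4=E, B6=F, B7=T, B7=F
input #4, b=5, g=5, n=4: events B1->T, B3->S, B2->T, B5->T, B7->T, B7->T, B7->T, B7->F; outcomes B1=T, B2=T, B3=S, B5=T, B7=T, B7=F
input #5, b=5, g=2, n=3: events B1->T, B3->E, B4->E, B2->T, B5->T, B7->T, B7->T, B7->F; outcomes B1=T, B2=T, B3=E, B4=E, B5=T, B7=T, B7=F
input #6, b=4, g=2, n=5: events B1->T, B3->E, B4->E, B2->F, B6->F, B7->T, B7->T, B7->T, B7->F; outcomes B1=T, B2=F, B3=E, B4=E, B6=F, B7=T, B7=F
together the pool reaches 11 outcomes: B1=T, B2=T, B2=F, B3=S, B3=E, B4=E, B5=T, B5=F, B6=F, B7=T, B7=F
no size-1 subset reaches all 11 outcomes (best union: 7/11)
no size-2 subset reaches all 11 outcomes (best union: 10/11)
the canonical winner is {1, 3, 4}: size 3, full 11-outcome coverage, earliest index list among size-3 covers

Answer: 3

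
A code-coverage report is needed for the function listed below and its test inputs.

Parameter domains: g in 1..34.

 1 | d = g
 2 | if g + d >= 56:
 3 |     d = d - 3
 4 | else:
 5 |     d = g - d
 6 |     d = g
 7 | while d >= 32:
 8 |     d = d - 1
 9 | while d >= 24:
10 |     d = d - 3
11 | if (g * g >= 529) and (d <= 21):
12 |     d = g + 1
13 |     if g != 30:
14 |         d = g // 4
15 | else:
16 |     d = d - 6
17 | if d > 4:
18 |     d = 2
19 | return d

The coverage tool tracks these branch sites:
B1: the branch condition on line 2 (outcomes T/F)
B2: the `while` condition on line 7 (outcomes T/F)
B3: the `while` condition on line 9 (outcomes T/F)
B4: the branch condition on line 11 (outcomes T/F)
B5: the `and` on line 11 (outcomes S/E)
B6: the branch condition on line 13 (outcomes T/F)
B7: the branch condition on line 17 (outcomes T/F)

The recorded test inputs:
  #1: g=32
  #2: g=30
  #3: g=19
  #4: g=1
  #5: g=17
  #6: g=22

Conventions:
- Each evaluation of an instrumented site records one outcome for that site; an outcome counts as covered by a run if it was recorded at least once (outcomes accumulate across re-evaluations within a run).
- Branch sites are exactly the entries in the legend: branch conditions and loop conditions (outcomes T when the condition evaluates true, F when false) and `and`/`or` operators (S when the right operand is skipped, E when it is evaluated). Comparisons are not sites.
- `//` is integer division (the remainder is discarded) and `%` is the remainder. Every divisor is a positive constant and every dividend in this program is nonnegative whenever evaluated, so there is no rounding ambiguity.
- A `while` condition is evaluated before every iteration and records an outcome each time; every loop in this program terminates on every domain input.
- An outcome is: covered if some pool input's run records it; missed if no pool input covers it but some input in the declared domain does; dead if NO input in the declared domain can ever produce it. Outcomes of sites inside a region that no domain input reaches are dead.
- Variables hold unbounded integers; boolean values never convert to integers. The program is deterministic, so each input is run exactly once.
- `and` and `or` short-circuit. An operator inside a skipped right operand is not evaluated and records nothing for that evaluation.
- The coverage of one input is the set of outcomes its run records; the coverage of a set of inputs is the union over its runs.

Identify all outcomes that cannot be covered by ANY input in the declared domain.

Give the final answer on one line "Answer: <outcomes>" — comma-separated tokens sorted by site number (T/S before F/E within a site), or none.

exhaustive pass over the 34-input domain:
  B2=T: never recorded by any domain input -> dead
  reachable outcomes have witnesses, e.g. B1=T (e.g. g=28), B1=F (e.g. g=1), B2=F (e.g. g=1), B3=T (e.g. g=24)

Answer: B2=T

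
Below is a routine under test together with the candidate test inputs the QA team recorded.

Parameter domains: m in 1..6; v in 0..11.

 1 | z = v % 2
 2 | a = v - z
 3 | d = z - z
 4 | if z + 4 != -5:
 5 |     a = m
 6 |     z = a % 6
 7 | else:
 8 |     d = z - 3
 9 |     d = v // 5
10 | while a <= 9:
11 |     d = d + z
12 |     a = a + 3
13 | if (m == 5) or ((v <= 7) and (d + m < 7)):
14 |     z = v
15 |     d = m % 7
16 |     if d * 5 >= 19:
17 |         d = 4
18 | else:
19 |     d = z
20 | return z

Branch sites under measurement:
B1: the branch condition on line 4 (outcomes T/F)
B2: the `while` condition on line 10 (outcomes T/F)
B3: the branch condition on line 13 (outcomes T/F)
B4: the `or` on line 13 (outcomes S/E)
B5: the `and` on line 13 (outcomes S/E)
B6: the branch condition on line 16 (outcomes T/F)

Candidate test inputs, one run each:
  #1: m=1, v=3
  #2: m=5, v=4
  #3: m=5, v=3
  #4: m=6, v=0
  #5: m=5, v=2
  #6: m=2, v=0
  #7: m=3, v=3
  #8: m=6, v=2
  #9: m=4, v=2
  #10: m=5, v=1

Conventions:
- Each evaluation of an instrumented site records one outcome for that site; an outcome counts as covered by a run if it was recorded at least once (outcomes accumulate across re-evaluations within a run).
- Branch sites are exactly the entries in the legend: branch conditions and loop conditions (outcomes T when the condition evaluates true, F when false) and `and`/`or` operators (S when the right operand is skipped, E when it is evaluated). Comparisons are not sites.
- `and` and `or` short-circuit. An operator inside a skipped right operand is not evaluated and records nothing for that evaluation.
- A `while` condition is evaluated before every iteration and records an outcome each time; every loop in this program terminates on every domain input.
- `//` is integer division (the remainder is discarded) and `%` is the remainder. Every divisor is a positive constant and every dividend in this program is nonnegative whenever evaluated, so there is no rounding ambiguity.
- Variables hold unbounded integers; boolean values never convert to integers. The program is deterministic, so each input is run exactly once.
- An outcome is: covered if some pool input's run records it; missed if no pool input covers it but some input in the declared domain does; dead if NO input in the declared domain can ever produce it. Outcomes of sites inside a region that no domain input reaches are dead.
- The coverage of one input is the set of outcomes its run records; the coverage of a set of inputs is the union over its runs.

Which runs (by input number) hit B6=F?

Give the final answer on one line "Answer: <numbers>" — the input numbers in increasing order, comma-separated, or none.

input #1 (m=1, v=3): records B6=F
input #2 (m=5, v=4): does not record B6=F
input #3 (m=5, v=3): does not record B6=F
input #4 (m=6, v=0): does not record B6=F
input #5 (m=5, v=2): does not record B6=F
input #6 (m=2, v=0): does not record B6=F
input #7 (m=3, v=3): does not record B6=F
input #8 (m=6, v=2): does not record B6=F
input #9 (m=4, v=2): does not record B6=F
input #10 (m=5, v=1): does not record B6=F

Answer: 1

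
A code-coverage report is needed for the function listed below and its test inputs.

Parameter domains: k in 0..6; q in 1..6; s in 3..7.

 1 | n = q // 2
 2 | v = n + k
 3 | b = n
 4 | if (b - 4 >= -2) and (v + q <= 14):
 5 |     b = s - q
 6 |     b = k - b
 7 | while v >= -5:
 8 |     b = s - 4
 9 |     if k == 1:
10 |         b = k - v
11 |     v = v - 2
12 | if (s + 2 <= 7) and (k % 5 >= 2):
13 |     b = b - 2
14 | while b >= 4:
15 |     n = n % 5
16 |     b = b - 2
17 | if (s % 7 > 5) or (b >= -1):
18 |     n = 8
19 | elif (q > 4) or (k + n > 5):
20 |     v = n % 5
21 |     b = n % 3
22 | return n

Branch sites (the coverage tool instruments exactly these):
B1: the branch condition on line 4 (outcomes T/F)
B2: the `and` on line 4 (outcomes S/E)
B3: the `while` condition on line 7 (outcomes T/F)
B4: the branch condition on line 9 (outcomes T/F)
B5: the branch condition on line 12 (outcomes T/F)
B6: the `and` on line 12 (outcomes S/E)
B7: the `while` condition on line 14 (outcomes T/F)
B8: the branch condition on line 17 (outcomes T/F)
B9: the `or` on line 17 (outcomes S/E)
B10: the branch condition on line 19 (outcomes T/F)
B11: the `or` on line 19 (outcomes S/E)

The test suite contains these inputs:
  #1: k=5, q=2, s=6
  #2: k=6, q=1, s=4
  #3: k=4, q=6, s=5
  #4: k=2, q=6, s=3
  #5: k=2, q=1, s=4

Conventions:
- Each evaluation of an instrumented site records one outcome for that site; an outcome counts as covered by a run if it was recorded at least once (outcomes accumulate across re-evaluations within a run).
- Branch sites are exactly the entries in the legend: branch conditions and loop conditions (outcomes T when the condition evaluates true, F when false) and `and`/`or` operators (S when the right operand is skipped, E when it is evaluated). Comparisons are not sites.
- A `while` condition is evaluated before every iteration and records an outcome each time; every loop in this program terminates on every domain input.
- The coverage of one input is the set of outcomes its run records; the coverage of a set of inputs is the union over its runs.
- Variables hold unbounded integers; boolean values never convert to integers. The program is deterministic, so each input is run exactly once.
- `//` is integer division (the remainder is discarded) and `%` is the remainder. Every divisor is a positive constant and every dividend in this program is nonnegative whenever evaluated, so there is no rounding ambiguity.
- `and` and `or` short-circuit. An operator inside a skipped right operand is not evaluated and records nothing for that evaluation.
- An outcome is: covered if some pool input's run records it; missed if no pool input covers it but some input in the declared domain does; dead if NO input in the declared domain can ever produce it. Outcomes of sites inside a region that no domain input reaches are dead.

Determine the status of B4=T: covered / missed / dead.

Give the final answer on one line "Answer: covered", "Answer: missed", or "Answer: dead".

no pool input records B4=T
but domain input (k=1, q=1, s=3) does record it -> reachable, so missed

Answer: missed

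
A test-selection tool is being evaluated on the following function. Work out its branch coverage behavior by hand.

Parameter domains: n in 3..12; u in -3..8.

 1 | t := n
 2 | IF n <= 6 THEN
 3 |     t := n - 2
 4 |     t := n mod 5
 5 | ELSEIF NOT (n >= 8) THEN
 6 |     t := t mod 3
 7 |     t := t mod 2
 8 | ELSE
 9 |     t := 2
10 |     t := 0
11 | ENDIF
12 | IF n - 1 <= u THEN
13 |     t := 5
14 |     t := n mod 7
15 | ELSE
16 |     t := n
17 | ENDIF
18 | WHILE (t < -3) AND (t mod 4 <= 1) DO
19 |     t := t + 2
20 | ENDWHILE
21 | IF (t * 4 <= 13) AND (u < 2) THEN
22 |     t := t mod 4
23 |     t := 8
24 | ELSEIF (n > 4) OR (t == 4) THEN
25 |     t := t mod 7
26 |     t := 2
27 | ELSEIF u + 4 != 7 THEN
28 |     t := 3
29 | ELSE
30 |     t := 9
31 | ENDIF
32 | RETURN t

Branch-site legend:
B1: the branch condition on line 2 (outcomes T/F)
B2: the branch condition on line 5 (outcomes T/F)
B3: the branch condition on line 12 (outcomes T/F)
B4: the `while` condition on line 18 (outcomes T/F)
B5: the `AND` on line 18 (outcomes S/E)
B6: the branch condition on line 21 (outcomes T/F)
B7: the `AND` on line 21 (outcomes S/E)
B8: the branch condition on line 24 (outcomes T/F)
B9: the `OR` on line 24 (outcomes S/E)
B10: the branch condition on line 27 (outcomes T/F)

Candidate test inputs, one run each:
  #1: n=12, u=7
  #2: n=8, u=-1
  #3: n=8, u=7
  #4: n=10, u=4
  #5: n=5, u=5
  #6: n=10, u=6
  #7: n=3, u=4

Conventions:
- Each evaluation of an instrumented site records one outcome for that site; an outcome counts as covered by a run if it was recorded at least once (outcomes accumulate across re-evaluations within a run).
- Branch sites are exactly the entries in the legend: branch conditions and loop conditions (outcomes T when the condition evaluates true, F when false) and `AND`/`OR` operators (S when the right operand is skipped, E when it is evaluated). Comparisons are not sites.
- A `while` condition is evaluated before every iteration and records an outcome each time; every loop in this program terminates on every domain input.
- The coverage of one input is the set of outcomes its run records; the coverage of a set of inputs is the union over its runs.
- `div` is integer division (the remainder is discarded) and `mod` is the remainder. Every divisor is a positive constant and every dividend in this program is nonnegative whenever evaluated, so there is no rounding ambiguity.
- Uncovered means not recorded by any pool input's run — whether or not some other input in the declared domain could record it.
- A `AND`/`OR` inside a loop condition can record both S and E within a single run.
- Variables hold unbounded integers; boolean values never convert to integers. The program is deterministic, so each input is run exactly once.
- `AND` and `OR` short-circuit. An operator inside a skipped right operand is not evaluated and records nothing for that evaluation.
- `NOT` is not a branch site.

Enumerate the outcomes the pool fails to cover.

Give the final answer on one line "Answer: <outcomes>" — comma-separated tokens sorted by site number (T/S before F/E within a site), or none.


input #1 (n=12, u=7): covers B1=F, B2=F, B3=F, B4=F, B5=S, B6=F, B7=S, B8=T, B9=S
input #2 (n=8, u=-1): covers B1=F, B2=F, B3=F, B4=F, B5=S, B6=F, B7=S, B8=T, B9=S
input #3 (n=8, u=7): covers B1=F, B2=F, B3=T, B4=F, B5=S, B6=F, B7=E, B8=T, B9=S
input #4 (n=10, u=4): covers B1=F, B2=F, B3=F, B4=F, B5=S, B6=F, B7=S, B8=T, B9=S
input #5 (n=5, u=5): covers B1=T, B3=T, B4=F, B5=S, B6=F, B7=S, B8=T, B9=S
input #6 (n=10, u=6): covers B1=F, B2=F, B3=F, B4=F, B5=S, B6=F, B7=S, B8=T, B9=S
input #7 (n=3, u=4): covers B1=T, B3=T, B4=F, B5=S, B6=F, B7=E, B8=F, B9=E, B10=T
union over the pool: B1=T, B1=F, B2=F, B3=T, B3=F, B4=F, B5=S, B6=F, B7=S, B7=E, B8=T, B8=F, B9=S, B9=E, B10=T
uncovered (5 of 20): B2=T, B4=T, B5=E, B6=T, B10=F
Answer: B2=T, B4=T, B5=E, B6=T, B10=F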